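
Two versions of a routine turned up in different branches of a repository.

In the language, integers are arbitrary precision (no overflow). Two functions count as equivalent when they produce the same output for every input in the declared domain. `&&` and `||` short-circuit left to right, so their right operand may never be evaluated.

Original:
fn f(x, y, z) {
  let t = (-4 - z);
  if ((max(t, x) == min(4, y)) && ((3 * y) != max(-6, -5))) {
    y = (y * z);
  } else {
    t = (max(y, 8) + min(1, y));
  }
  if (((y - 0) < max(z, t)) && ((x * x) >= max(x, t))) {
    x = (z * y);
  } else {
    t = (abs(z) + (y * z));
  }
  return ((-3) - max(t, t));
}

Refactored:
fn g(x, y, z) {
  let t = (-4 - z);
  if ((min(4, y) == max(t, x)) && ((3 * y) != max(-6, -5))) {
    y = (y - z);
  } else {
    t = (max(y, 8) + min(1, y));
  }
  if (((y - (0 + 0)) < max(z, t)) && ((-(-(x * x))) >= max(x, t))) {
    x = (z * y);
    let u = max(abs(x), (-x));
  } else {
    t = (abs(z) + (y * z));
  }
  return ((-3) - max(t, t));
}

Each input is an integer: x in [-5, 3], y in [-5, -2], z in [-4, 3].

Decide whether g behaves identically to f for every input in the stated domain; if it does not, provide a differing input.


Evaluate both at x=-5, y=-4, z=0.
f: t=-4, then ((max(t, x) == min(4, y)) && ((3 * y) != max(-6, -5))) is true, then y=0, then (((y - 0) < max(z, t)) && ((x * x) >= max(x, t))) is false, then t=0, then returns -3
g: t=-4, then ((min(4, y) == max(t, x)) && ((3 * y) != max(-6, -5))) is true, then y=-4, then (((y - (0 + 0)) < max(z, t)) && ((-(-(x * x))) >= max(x, t))) is true, then x=0, then u=0, then returns 1
-3 != 1, so the rewrite changes behavior.
verdict: not equivalent; witness: x=-5, y=-4, z=0


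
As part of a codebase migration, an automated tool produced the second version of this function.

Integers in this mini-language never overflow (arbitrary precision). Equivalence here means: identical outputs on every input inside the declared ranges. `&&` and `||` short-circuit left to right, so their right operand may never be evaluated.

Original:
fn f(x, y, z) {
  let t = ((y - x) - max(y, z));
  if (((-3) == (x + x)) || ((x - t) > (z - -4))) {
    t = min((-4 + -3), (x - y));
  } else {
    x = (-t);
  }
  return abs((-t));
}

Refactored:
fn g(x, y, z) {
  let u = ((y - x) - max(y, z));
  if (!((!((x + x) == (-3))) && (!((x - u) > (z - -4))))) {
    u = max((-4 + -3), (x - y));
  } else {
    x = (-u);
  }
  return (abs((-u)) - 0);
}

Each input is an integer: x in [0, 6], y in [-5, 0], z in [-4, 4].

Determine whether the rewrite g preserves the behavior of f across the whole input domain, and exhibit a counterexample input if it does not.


Consider the input x=0, y=-5, z=-4.
f: t=-1, then (((-3) == (x + x)) || ((x - t) > (z - -4))) is true, then t=-7, then returns 7
g: u=-1, then (!((!((x + x) == (-3))) && (!((x - u) > (z - -4))))) is true, then u=5, then returns 5
7 against 5: the behavior changed.
verdict: not equivalent; witness: x=0, y=-5, z=-4


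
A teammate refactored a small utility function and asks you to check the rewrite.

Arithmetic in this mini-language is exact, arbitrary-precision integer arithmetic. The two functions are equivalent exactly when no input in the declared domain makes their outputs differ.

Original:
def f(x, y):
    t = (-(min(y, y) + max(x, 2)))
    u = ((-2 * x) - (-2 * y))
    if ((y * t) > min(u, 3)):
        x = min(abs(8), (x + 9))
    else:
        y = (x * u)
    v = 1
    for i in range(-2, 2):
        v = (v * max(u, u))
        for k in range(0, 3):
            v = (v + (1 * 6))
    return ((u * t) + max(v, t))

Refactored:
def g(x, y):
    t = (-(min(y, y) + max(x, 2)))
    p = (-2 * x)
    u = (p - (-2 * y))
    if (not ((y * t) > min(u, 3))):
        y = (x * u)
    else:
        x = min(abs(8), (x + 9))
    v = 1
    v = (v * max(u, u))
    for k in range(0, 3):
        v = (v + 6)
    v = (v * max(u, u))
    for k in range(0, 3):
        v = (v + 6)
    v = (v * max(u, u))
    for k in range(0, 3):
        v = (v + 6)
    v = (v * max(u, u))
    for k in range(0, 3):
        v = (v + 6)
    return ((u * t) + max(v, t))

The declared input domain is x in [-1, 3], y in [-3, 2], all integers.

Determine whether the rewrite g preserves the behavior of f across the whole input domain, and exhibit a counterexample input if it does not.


Reading the diff, among the changes: boolean connective usage differs, and constant usage differs, and local variable names differ, and loop structure differs, and statement counts differ, and arithmetic usage differs, and min/max/abs usage differs.
As a probe, take x=2, y=0: f runs t becomes -2; next u becomes -4; next ((y * t) > min(u, 3)) evaluates to true; next x becomes 8; next v becomes 1; next at i=-2:; next v becomes -4; next at k=0:; next v becomes 2; next at k=1:; next v becomes 8; next at k=2:; next v becomes 14; next at i=-1:; next v becomes -56; next at k=0:; next v becomes -50; next at k=1:; next v becomes -44; next at k=2:; next v becomes -38; next at i=0:; next v becomes 152; next at k=0:; next v becomes 158; next at k=1:; next v becomes 164; next at k=2:; next v becomes 170; next at i=1:; next v becomes -680; next at k=0:; next v becomes -674; next at k=1:; next v becomes -668; next at k=2:; next v becomes -662; next final value 6; g runs t becomes -2; next p becomes -4; next u becomes -4; next (not ((y * t) > min(u, 3))) evaluates to false; next x becomes 8; next v becomes 1; next v becomes -4; next at k=0:; next v becomes 2; next at k=1:; next v becomes 8; next at k=2:; next v becomes 14; next v becomes -56; next at k=0:; next v becomes -50; next at k=1:; next v becomes -44; next at k=2:; next v becomes -38; next v becomes 152; next at k=0:; next v becomes 158; next at k=1:; next v becomes 164; next at k=2:; next v becomes 170; next v becomes -680; next at k=0:; next v becomes -674; next at k=1:; next v becomes -668; next at k=2:; next v becomes -662; next final value 6; both end at 6.
Across all 30 domain points the two functions coincide.
verdict: equivalent


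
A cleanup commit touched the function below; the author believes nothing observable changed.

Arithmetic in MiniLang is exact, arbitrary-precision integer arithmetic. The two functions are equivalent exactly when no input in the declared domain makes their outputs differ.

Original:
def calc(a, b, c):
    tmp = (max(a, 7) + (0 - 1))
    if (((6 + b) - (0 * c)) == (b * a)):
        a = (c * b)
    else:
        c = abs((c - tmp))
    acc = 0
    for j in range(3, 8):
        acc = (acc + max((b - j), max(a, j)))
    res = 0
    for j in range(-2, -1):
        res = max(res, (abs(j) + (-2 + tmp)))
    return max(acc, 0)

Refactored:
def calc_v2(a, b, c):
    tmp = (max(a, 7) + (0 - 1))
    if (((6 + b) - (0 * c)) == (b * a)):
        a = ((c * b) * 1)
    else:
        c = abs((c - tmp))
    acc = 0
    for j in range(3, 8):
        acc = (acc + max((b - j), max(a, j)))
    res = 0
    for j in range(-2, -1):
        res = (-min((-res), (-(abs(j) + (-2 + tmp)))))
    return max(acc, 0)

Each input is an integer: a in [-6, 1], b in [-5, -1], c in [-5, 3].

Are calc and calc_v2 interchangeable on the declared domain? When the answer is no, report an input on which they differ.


Equivalent — the differences include min/max/abs usage differs; and arithmetic usage differs; and constant usage differs, yet no declared input distinguishes the two.
As a probe, take a=-4, b=-5, c=-3: calc runs tmp=6, then (((6 + b) - (0 * c)) == (b * a)) is false, then c=9, then acc=0, then (j=3), then acc=3, then (j=4), then acc=7, then (j=5), then acc=12, then (j=6), then acc=18, then (j=7), then acc=25, then res=0, then (j=-2), then res=6, then returns 25; calc_v2 runs tmp=6, then (((6 + b) - (0 * c)) == (b * a)) is false, then c=9, then acc=0, then (j=3), then acc=3, then (j=4), then acc=7, then (j=5), then acc=12, then (j=6), then acc=18, then (j=7), then acc=25, then res=0, then (j=-2), then res=6, then returns 25; both end at 25.
Sweeping the whole domain (360 inputs) finds no disagreement.
verdict: equivalent


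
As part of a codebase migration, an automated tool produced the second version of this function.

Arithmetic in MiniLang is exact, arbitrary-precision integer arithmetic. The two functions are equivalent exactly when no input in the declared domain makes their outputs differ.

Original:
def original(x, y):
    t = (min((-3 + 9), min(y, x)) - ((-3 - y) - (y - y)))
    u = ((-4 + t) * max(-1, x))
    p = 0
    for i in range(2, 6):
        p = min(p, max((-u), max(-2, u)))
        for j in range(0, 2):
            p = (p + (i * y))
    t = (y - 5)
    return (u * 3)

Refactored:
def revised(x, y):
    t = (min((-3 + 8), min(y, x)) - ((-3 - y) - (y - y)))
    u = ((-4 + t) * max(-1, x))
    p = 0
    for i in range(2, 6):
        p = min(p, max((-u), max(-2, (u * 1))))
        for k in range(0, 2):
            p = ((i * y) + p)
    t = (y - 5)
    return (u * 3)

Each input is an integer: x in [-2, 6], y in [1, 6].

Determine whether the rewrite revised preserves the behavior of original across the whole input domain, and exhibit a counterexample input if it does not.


Input x=6, y=6: 198 from original versus 180 from revised.
verdict: not equivalent; witness: x=6, y=6


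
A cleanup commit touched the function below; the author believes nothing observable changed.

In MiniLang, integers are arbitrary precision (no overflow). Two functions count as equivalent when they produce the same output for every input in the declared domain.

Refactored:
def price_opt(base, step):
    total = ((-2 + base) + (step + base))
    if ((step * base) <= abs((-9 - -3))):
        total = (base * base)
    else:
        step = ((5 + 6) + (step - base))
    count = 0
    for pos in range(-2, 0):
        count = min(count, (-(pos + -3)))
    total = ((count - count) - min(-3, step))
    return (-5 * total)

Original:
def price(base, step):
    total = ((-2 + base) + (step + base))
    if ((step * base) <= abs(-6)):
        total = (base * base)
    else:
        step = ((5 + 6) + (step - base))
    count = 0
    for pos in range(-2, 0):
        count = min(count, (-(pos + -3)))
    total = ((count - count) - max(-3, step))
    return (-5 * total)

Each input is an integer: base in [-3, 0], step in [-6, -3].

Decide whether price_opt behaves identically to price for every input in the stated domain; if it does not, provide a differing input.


Run the pair on base=-3, step=-6.
price: total becomes -14; next ((step * base) <= abs(-6)) evaluates to false; next step becomes 8; next count becomes 0; next at pos=-2:; next count becomes 0; next at pos=-1:; next count becomes 0; next total becomes -8; next final value 40
price_opt: total becomes -14; next ((step * base) <= abs((-9 - -3))) evaluates to false; next step becomes 8; next count becomes 0; next at pos=-2:; next count becomes 0; next at pos=-1:; next count becomes 0; next total becomes 3; next final value -15
40 vs -15 — the two versions disagree here.
verdict: not equivalent; witness: base=-3, step=-6


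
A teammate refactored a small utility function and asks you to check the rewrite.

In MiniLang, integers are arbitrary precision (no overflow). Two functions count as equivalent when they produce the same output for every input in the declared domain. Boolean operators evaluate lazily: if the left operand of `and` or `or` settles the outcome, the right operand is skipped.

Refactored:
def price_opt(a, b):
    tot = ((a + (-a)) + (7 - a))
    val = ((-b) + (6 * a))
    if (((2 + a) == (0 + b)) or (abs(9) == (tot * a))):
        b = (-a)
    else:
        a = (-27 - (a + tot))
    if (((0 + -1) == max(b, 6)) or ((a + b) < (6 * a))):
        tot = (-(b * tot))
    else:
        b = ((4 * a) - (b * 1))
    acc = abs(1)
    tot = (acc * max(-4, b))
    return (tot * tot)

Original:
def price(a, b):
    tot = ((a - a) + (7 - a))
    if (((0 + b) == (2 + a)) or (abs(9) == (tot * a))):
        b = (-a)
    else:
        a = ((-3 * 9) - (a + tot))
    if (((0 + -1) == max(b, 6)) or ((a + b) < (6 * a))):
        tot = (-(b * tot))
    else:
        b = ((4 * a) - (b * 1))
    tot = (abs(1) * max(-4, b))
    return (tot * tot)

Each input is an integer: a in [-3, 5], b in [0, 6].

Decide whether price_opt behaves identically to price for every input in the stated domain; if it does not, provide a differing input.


Equivalent — the differences include statement counts differ; and local variable names differ; and constant usage differs; and arithmetic usage differs, yet no declared input distinguishes the two.
As a probe, take a=4, b=1: price runs tot=3, then (((0 + b) == (2 + a)) or (abs(9) == (tot * a))) is false, then a=-34, then (((0 + -1) == max(b, 6)) or ((a + b) < (6 * a))) is false, then b=-137, then tot=-4, then returns 16; price_opt runs tot=3, then val=23, then (((2 + a) == (0 + b)) or (abs(9) == (tot * a))) is false, then a=-34, then (((0 + -1) == max(b, 6)) or ((a + b) < (6 * a))) is false, then b=-137, then acc=1, then tot=-4, then returns 16; both end at 16.
Checked all 63 inputs in the declared domain: the outputs agree on every one.
verdict: equivalent


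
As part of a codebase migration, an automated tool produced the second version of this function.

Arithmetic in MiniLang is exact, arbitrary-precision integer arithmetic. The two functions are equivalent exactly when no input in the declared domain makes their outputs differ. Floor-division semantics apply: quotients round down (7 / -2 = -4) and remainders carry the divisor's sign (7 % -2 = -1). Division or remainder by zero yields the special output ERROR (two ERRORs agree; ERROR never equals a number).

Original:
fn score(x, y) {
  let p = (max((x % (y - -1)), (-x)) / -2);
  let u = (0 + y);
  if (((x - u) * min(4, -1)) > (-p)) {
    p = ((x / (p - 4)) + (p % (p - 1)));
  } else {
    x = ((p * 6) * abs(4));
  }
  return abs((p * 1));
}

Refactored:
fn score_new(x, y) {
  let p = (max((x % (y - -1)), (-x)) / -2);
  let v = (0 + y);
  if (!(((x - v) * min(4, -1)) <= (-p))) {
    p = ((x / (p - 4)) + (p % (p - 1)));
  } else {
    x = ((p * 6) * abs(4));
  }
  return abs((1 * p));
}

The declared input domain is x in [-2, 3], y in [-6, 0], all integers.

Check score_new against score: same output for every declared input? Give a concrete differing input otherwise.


Changes here: boolean connective usage differs; local variable names differ; comparison usage differs; the full 42-point sweep finds no disagreement.
verdict: equivalent


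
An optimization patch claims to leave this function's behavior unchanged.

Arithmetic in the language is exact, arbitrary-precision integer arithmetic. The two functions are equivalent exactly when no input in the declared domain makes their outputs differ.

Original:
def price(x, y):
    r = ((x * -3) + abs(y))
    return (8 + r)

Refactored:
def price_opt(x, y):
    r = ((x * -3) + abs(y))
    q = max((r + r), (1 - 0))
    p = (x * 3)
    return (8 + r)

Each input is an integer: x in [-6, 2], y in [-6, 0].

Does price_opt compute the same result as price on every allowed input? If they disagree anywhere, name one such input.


Equivalent. The diff adds an assignment to `q` whose value nothing reads, which nothing downstream consumes.
Sweeping the whole domain (63 inputs) finds no disagreement.
One worked example (x=-6, y=-5) — price: r = 23; return 31; price_opt: r = 23; q = 46; p = -18; return 31; agreement on 31.
verdict: equivalent


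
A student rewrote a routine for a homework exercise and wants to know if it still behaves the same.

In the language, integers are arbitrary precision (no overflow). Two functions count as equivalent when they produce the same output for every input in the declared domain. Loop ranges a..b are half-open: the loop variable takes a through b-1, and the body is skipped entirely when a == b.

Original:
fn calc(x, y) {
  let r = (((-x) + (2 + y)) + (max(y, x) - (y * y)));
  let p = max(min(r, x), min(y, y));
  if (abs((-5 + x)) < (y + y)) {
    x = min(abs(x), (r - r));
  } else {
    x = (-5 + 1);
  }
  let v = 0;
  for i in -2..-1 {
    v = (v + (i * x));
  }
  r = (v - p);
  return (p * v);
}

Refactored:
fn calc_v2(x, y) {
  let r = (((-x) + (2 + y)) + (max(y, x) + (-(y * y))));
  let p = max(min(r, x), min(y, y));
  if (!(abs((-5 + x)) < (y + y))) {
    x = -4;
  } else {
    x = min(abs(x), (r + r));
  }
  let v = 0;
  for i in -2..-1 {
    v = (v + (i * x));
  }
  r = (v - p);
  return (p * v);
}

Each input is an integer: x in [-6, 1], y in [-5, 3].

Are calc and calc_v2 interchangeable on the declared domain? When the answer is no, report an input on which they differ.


Consider the input x=0, y=3.
calc: r=-1, then p=3, then (abs((-5 + x)) < (y + y)) is true, then x=0, then v=0, then (i=-2), then v=0, then r=-3, then returns 0
calc_v2: r=-1, then p=3, then (!(abs((-5 + x)) < (y + y))) is false, then x=-2, then v=0, then (i=-2), then v=4, then r=1, then returns 12
0 against 12: the behavior changed.
verdict: not equivalent; witness: x=0, y=3


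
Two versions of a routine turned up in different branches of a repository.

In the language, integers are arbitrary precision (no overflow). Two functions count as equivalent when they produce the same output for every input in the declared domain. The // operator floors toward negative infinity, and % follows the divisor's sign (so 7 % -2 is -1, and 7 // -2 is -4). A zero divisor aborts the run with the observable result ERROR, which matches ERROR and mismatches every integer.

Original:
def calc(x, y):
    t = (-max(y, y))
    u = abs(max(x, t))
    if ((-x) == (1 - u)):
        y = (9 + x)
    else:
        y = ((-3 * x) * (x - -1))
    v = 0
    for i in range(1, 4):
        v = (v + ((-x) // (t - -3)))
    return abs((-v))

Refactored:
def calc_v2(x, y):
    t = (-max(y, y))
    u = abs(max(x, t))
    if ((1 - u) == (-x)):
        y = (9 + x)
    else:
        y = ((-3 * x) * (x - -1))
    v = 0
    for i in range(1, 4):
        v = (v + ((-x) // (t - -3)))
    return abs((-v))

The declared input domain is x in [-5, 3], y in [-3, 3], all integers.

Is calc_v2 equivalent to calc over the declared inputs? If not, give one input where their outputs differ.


Behavior is preserved: although same computation, different form, the outputs never diverge.
One worked example (x=-1, y=1) — calc: t becomes -1; next u becomes 1; next ((-x) == (1 - u)) evaluates to false; next y becomes 0; next v becomes 0; next at i=1:; next v becomes 0; next at i=2:; next v becomes 0; next at i=3:; next v becomes 0; next final value 0; calc_v2: t becomes -1; next u becomes 1; next ((1 - u) == (-x)) evaluates to false; next y becomes 0; next v becomes 0; next at i=1:; next v becomes 0; next at i=2:; next v becomes 0; next at i=3:; next v becomes 0; next final value 0; agreement on 0.
Checked all 63 inputs in the declared domain: the outputs agree on every one.
verdict: equivalent


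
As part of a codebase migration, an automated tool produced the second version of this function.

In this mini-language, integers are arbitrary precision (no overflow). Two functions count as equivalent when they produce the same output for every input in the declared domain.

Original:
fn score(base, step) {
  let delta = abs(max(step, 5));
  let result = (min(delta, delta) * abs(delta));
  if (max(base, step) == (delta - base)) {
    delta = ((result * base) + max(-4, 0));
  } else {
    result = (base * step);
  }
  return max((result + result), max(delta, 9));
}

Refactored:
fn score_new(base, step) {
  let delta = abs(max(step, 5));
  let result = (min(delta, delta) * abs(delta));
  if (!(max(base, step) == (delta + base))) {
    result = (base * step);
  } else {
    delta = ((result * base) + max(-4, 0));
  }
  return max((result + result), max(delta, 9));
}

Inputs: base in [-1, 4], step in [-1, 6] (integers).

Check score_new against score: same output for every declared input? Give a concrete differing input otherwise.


The rewrite breaks on base=-1, step=4, where the results are 9 and 50.
score: delta=5, then result=25, then (max(base, step) == (delta - base)) is false, then result=-4, then returns 9
score_new: delta=5, then result=25, then (!(max(base, step) == (delta + base))) is false, then delta=-25, then returns 50
verdict: not equivalent; witness: base=-1, step=4


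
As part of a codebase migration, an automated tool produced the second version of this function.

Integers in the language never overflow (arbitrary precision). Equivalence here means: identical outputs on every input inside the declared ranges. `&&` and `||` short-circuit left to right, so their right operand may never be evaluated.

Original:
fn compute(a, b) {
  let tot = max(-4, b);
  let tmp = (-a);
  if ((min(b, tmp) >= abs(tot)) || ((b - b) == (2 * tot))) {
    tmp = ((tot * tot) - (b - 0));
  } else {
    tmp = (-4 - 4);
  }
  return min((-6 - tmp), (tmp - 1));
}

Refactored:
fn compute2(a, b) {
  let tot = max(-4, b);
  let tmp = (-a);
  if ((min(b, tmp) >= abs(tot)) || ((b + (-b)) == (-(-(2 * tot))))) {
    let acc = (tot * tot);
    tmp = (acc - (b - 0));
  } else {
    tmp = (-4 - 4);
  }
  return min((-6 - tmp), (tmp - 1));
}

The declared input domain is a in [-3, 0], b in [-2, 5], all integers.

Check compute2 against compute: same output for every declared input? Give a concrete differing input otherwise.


The two are interchangeable: statement counts differ, and arithmetic usage differs, and local variable names differ, and every declared input agrees.
Tracing a=0, b=1: compute: tot := 1 | tmp := 0 | ((min(b, tmp) >= abs(tot)) || ((b - b) == (2 * tot))): false | tmp := -8 | result -9 | compute2: tot := 1 | tmp := 0 | ((min(b, tmp) >= abs(tot)) || ((b + (-b)) == (-(-(2 * tot))))): false | tmp := -8 | result -9 — matching result -9.
Sweeping the whole domain (32 inputs) finds no disagreement.
verdict: equivalent


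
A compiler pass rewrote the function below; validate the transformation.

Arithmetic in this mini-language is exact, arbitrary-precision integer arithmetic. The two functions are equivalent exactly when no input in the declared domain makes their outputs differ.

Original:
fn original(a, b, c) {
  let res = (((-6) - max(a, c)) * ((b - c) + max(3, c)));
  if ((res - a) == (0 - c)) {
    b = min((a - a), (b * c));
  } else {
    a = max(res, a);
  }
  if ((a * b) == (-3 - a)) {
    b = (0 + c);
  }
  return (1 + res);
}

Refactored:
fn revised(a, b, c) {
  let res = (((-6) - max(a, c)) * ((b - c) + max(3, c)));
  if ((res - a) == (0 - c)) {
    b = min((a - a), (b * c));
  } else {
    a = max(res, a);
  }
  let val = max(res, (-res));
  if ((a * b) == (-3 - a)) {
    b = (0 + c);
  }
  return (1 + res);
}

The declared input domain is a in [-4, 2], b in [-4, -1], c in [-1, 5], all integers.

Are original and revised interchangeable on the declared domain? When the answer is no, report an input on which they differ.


This is a faithful refactor — min/max/abs usage differs, and local variable names differ, and statement counts differ, but the computed results match everywhere.
As a probe, take a=1, b=-2, c=1: original runs res becomes 0; next ((res - a) == (0 - c)) evaluates to true; next b becomes -2; next ((a * b) == (-3 - a)) evaluates to false; next final value 1; revised runs res becomes 0; next ((res - a) == (0 - c)) evaluates to true; next b becomes -2; next val becomes 0; next ((a * b) == (-3 - a)) evaluates to false; next final value 1; both end at 1.
Across all 196 domain points the two functions coincide.
verdict: equivalent


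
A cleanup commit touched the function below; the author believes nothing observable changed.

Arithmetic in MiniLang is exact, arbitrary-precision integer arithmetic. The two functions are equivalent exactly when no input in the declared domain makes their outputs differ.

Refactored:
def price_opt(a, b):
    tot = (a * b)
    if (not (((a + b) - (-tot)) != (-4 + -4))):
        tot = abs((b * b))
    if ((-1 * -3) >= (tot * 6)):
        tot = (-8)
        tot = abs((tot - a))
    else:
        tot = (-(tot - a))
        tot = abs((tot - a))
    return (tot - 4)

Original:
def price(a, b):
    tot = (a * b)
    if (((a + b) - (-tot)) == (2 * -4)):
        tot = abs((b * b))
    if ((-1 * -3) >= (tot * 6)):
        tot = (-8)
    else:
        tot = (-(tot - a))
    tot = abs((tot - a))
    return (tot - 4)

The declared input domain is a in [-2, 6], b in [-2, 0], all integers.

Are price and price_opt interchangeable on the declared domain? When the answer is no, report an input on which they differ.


Behavior is preserved: although arithmetic usage differs, min/max/abs usage differs, statement counts differ, constant usage differs, boolean connective usage differs, comparison usage differs, the outputs never diverge.
Spot check at a=-1, b=-2 — price: tot=2, then (((a + b) - (-tot)) == (2 * -4)) is false, then ((-1 * -3) >= (tot * 6)) is false, then tot=-3, then tot=2, then returns -2. price_opt: tot=2, then (not (((a + b) - (-tot)) != (-4 + -4))) is false, then ((-1 * -3) >= (tot * 6)) is false, then tot=-3, then tot=2, then returns -2. Both give -2.
Every one of the 27 inputs gives matching results.
verdict: equivalent


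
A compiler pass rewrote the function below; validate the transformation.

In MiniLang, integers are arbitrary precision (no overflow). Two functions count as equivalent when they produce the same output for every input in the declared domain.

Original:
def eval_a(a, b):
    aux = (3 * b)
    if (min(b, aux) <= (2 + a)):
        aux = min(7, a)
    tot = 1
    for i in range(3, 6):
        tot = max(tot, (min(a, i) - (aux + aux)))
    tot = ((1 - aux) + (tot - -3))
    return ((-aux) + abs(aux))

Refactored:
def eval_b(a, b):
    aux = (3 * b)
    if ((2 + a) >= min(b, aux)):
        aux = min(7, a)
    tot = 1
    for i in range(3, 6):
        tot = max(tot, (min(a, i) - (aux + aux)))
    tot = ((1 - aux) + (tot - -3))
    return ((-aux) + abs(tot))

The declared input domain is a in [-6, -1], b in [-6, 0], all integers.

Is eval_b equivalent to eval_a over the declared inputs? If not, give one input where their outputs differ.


Take a=-6, b=-6.
eval_a: aux = -18; (min(b, aux) <= (2 + a)) -> true; aux = -6; tot = 1; [i=3]; tot = 6; [i=4]; tot = 6; [i=5]; tot = 6; tot = 16; return 12
eval_b: aux = -18; ((2 + a) >= min(b, aux)) -> true; aux = -6; tot = 1; [i=3]; tot = 6; [i=4]; tot = 6; [i=5]; tot = 6; tot = 16; return 22
12 != 22, so the rewrite changes behavior.
verdict: not equivalent; witness: a=-6, b=-6


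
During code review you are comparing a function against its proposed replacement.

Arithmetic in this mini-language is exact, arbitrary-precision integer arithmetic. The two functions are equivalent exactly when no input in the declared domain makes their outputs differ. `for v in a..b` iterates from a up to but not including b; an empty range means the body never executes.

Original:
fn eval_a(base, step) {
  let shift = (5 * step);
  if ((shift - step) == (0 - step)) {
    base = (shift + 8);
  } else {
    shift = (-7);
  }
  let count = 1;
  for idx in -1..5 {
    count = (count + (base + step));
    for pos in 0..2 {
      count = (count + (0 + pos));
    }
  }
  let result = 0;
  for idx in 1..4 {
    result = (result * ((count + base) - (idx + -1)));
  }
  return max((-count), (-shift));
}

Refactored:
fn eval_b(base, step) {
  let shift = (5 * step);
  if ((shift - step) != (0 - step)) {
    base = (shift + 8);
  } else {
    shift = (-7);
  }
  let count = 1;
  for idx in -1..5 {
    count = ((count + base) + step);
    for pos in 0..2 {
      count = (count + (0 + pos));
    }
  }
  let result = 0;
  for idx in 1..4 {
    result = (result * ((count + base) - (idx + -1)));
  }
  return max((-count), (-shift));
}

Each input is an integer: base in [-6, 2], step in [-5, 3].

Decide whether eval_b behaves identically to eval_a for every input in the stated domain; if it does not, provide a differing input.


The rewrite breaks on base=-6, step=-5, where the results are 59 and 125.
eval_a: shift := -25 | ((shift - step) == (0 - step)): false | shift := -7 | count := 1 | iter idx=-1: | count := -10 | iter pos=0: | count := -10 | iter pos=1: | count := -9 | iter idx=0: | count := -20 | iter pos=0: | count := -20 | iter pos=1: | count := -19 | iter idx=1: | count := -30 | iter pos=0: | count := -30 | iter pos=1: | count := -29 | iter idx=2: | count := -40 | iter pos=0: | count := -40 | iter pos=1: | count := -39 | iter idx=3: | count := -50 | iter pos=0: | count := -50 | iter pos=1: | count := -49 | iter idx=4: | count := -60 | iter pos=0: | count := -60 | iter pos=1: | count := -59 | result := 0 | iter idx=1: | result := 0 | iter idx=2: | result := 0 | iter idx=3: | result := 0 | result 59
eval_b: shift := -25 | ((shift - step) != (0 - step)): true | base := -17 | count := 1 | iter idx=-1: | count := -21 | iter pos=0: | count := -21 | iter pos=1: | count := -20 | iter idx=0: | count := -42 | iter pos=0: | count := -42 | iter pos=1: | count := -41 | iter idx=1: | count := -63 | iter pos=0: | count := -63 | iter pos=1: | count := -62 | iter idx=2: | count := -84 | iter pos=0: | count := -84 | iter pos=1: | count := -83 | iter idx=3: | count := -105 | iter pos=0: | count := -105 | iter pos=1: | count := -104 | iter idx=4: | count := -126 | iter pos=0: | count := -126 | iter pos=1: | count := -125 | result := 0 | iter idx=1: | result := 0 | iter idx=2: | result := 0 | iter idx=3: | result := 0 | result 125
verdict: not equivalent; witness: base=-6, step=-5


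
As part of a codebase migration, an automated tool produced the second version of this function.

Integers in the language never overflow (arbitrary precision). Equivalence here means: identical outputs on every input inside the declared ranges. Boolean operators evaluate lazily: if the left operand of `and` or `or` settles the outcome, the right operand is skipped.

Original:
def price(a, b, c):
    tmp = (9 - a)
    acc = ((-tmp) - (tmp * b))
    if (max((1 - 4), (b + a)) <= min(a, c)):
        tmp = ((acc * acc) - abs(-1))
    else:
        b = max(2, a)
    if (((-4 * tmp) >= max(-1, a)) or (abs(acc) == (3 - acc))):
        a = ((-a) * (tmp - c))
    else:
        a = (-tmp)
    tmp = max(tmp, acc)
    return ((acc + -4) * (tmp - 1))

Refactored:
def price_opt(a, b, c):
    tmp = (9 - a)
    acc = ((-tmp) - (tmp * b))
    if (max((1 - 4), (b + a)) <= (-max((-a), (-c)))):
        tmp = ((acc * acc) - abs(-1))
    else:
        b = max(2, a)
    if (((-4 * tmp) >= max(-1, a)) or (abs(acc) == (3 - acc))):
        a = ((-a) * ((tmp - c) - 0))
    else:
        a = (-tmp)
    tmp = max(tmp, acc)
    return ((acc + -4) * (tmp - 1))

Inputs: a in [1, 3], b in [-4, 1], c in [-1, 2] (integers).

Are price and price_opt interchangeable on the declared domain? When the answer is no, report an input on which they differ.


Behavior is preserved: although arithmetic usage differs; constant usage differs; min/max/abs usage differs, the outputs never diverge.
As a probe, take a=1, b=-4, c=-1: price runs tmp=8, then acc=24, then (max((1 - 4), (b + a)) <= min(a, c)) is true, then tmp=575, then (((-4 * tmp) >= max(-1, a)) or (abs(acc) == (3 - acc))) is false, then a=-575, then tmp=575, then returns 11480; price_opt runs tmp=8, then acc=24, then (max((1 - 4), (b + a)) <= (-max((-a), (-c)))) is true, then tmp=575, then (((-4 * tmp) >= max(-1, a)) or (abs(acc) == (3 - acc))) is false, then a=-575, then tmp=575, then returns 11480; both end at 11480.
Every one of the 72 inputs gives matching results.
verdict: equivalent


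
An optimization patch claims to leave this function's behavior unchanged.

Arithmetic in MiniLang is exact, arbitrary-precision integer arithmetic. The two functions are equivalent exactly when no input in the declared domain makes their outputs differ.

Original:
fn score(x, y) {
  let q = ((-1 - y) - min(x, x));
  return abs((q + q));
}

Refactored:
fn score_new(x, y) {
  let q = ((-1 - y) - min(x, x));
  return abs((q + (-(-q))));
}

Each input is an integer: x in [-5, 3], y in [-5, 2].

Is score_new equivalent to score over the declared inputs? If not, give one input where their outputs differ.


The two versions differ — the changes include same computation, different form.
One worked example (x=-1, y=1) — score: q becomes -1; next final value 2; score_new: q becomes -1; next final value 2; agreement on 2.
Across all 72 domain points the two functions coincide.
verdict: equivalent


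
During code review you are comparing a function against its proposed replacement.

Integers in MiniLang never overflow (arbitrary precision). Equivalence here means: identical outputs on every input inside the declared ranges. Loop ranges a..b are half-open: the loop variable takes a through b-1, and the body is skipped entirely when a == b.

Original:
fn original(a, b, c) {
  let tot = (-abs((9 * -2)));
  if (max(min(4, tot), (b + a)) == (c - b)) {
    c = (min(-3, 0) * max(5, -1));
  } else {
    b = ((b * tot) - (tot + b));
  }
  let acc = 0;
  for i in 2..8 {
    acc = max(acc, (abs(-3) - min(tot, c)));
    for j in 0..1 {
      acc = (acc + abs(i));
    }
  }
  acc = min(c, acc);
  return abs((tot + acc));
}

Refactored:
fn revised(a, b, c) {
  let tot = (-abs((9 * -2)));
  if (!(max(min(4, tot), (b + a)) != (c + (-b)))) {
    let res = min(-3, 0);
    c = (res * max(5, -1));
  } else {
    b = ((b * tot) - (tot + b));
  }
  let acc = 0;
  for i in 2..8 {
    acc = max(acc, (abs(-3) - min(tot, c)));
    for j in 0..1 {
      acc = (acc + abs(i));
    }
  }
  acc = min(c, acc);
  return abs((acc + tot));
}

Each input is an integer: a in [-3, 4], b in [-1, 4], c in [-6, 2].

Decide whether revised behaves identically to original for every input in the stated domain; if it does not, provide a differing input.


Differences: arithmetic usage differs; boolean connective usage differs; local variable names differ; statement counts differ; comparison usage differs — yet all 432 inputs agree.
verdict: equivalent


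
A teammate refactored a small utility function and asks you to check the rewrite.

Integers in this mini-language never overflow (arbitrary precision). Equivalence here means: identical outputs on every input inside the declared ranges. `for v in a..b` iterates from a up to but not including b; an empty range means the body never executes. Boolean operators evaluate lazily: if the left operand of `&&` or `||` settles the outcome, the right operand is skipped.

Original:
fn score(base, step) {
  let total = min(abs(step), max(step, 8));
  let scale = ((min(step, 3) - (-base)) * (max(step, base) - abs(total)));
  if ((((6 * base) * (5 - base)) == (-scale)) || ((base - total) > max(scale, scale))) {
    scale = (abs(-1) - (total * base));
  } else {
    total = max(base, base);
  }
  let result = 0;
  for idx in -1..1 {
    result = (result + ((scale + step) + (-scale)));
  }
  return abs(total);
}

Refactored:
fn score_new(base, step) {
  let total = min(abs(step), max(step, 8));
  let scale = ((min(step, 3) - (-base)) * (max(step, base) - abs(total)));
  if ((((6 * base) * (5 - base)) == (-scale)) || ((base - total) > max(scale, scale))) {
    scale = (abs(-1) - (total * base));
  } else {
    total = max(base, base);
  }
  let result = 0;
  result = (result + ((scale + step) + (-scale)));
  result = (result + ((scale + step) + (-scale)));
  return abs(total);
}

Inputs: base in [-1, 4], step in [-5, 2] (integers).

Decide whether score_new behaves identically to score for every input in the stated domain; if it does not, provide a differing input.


Behavior is preserved: although local variable names differ; and arithmetic usage differs; and loop structure differs, the outputs never diverge.
Tracing base=3, step=-3: score: total becomes 3; next scale becomes 0; next ((((6 * base) * (5 - base)) == (-scale)) || ((base - total) > max(scale, scale))) evaluates to false; next total becomes 3; next result becomes 0; next at idx=-1:; next result becomes -3; next at idx=0:; next result becomes -6; next final value 3 | score_new: total becomes 3; next scale becomes 0; next ((((6 * base) * (5 - base)) == (-scale)) || ((base - total) > max(scale, scale))) evaluates to false; next total becomes 3; next result becomes 0; next result becomes -3; next result becomes -6; next final value 3 — matching result 3.
Sweeping the whole domain (48 inputs) finds no disagreement.
verdict: equivalent


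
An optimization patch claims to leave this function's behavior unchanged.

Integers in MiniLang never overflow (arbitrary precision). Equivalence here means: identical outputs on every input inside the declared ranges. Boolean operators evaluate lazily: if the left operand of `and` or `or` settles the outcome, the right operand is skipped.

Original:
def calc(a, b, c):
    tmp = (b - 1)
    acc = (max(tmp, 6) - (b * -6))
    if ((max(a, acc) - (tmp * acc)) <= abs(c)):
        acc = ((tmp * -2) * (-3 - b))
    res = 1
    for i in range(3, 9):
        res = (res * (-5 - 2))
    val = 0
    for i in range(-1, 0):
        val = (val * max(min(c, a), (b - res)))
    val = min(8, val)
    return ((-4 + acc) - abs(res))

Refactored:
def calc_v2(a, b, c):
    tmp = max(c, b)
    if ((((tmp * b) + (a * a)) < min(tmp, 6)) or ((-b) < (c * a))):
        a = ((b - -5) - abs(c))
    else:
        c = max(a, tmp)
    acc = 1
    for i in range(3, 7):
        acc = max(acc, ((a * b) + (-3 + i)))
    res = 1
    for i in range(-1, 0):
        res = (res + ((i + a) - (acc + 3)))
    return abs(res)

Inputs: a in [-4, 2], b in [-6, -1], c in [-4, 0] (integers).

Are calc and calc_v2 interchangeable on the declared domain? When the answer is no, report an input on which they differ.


Try a=-4, b=-6, c=-4.
calc: tmp becomes -7; next acc becomes -30; next ((max(a, acc) - (tmp * acc)) <= abs(c)) evaluates to true; next acc becomes 42; next res becomes 1; next at i=3:; next res becomes -7; next at i=4:; next res becomes 49; next at i=5:; next res becomes -343; next at i=6:; next res becomes 2401; next at i=7:; next res becomes -16807; next at i=8:; next res becomes 117649; next val becomes 0; next at i=-1:; next val becomes 0; next val becomes 0; next final value -117611
calc_v2: tmp becomes -4; next ((((tmp * b) + (a * a)) < min(tmp, 6)) or ((-b) < (c * a))) evaluates to true; next a becomes -5; next acc becomes 1; next at i=3:; next acc becomes 30; next at i=4:; next acc becomes 31; next at i=5:; next acc becomes 32; next at i=6:; next acc becomes 33; next res becomes 1; next at i=-1:; next res becomes -41; next final value 41
-117611 != 41, so the rewrite changes behavior.
verdict: not equivalent; witness: a=-4, b=-6, c=-4


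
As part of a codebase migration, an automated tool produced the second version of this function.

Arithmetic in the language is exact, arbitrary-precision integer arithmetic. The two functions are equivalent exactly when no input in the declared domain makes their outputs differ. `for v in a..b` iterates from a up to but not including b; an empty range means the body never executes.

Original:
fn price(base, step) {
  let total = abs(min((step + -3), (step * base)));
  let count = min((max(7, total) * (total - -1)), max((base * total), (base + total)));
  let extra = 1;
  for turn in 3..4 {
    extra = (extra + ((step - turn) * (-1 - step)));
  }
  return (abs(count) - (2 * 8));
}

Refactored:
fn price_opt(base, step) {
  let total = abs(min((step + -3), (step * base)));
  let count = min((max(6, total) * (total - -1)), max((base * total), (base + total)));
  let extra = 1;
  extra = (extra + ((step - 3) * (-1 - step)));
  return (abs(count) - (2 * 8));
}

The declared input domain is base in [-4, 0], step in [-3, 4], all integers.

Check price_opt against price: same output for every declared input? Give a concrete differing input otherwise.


The suspicious edit (`7` became `6`) never changes the result for any input inside the declared domain.
As a probe, take base=-2, step=-2: price runs total becomes 5; next count becomes 3; next extra becomes 1; next at turn=3:; next extra becomes -4; next final value -13; price_opt runs total becomes 5; next count becomes 3; next extra becomes 1; next extra becomes -4; next final value -13; both end at -13.
Every one of the 40 inputs gives matching results.
verdict: equivalent


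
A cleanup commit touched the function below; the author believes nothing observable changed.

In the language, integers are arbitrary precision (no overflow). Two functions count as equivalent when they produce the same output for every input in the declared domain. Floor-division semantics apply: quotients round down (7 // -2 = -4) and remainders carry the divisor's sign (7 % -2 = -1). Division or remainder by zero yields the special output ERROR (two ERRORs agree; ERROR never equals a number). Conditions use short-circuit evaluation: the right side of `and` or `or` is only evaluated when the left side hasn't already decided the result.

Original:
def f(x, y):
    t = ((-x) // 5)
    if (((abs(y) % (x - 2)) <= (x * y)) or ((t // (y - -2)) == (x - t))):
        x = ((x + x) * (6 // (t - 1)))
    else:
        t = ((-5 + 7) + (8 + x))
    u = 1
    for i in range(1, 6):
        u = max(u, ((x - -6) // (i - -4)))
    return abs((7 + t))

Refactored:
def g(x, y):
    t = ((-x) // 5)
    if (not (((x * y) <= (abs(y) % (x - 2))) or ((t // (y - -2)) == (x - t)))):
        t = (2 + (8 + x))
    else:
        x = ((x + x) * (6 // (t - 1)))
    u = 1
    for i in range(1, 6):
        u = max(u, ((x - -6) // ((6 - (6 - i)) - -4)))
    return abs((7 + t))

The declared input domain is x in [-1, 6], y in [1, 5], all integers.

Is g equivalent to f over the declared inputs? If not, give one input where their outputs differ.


Take x=-1, y=1.
f: t := 0 | (((abs(y) % (x - 2)) <= (x * y)) or ((t // (y - -2)) == (x - t))): true | x := 12 | u := 1 | iter i=1: | u := 3 | iter i=2: | u := 3 | iter i=3: | u := 3 | iter i=4: | u := 3 | iter i=5: | u := 3 | result 7
g: t := 0 | (not (((x * y) <= (abs(y) % (x - 2))) or ((t // (y - -2)) == (x - t)))): true | t := 9 | u := 1 | iter i=1: | u := 1 | iter i=2: | u := 1 | iter i=3: | u := 1 | iter i=4: | u := 1 | iter i=5: | u := 1 | result 16
7 against 16: the behavior changed.
verdict: not equivalent; witness: x=-1, y=1
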